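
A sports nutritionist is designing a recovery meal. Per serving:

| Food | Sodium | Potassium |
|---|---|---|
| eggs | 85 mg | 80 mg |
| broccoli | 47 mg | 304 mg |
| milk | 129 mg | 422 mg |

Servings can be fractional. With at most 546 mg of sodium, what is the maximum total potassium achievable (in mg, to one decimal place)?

3531.6 mg

Potassium per mg sodium: broccoli 6.468, milk 3.271, eggs 0.9412.
With no serving limits, spend the whole sodium allowance on broccoli: 546 mg / 47 mg × 304 mg = 3531.6 mg.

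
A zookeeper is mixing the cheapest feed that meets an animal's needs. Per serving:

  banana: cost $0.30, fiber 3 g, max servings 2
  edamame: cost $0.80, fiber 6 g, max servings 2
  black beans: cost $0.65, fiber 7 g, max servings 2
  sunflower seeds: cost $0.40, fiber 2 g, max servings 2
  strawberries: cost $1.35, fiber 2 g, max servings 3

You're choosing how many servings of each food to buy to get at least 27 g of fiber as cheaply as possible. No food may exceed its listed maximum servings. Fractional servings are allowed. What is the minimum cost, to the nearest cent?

Cost per g of fiber: black beans $0.0929, banana $0.1000, edamame $0.1333, sunflower seeds $0.2000, strawberries $0.6750.
Take 2 servings of black beans: +14.0 g fiber for $1.30 (total $1.30, still need 13.0 g).
Take 2 servings of banana: +6.0 g fiber for $0.60 (total $1.90, still need 7.0 g).
Take 1.167 servings of edamame: +7.0 g fiber for $0.93 (total $2.83, still need 0.0 g).
Filling from the cheapest source first is optimal under one linear minimum: $2.83.

$2.83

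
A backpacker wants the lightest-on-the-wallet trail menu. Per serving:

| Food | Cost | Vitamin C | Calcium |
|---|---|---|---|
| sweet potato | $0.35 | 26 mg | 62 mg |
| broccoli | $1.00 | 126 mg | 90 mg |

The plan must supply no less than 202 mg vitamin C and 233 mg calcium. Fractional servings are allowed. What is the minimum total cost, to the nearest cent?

$1.90

A basic optimal solution has at most two foods positive. Try each food alone and each pair with both targets met exactly.
sweet potato only: max(202/26, 233/62) = 7.769 servings → $2.72.
broccoli only: max(202/126, 233/90) = 2.589 servings → $2.59.
sweet potato + broccoli with both tight: 2.043 servings and 1.182 servings → $1.90.
The minimum over all feasible corners is $1.90.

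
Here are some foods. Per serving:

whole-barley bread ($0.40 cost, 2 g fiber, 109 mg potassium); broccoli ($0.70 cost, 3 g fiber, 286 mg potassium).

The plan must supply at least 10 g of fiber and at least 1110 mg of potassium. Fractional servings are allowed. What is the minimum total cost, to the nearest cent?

With two linear requirements the optimum uses one or two foods; enumerate the corners.
whole-barley bread only: max(10/2, 1110/109) = 10.18 servings → $4.07.
broccoli only: max(10/3, 1110/286) = 3.881 servings → $2.72.
whole-barley bread + broccoli with both targets exact would need a negative amount; discard.
Cheapest feasible corner: $2.72.

$2.72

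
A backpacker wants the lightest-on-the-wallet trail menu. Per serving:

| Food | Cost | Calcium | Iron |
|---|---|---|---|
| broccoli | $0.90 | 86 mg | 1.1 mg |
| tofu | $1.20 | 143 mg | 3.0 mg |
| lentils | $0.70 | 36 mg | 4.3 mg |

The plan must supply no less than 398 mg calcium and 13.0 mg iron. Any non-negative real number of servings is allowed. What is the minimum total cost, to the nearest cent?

broccoli only: max(398/86, 13.0/1.1) = 11.82 servings → $10.64.
tofu only: max(398/143, 13.0/3.0) = 4.333 servings → $5.20.
lentils only: max(398/36, 13.0/4.3) = 11.06 servings → $7.74.
broccoli + tofu with both targets exact would need a negative amount; discard.
broccoli + lentils with both tight: 3.766 servings and 2.06 servings → $4.83.
tofu + lentils with both tight: 2.453 servings and 1.312 servings → $3.86.
So the least-cost plan costs $3.86.

$3.86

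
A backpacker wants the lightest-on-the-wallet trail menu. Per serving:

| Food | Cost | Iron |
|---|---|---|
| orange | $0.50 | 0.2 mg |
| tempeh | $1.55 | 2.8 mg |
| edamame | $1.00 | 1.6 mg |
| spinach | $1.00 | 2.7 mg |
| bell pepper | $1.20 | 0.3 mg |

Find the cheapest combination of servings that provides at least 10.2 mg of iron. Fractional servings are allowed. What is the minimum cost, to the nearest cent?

$3.78

Cost per mg of iron: spinach $0.3704, tempeh $0.5536, edamame $0.6250, orange $2.5000, bell pepper $4.0000.
With no serving limits, use only spinach: 10.2 mg / 2.7 mg = 3.778 servings × $1.00 = $3.78.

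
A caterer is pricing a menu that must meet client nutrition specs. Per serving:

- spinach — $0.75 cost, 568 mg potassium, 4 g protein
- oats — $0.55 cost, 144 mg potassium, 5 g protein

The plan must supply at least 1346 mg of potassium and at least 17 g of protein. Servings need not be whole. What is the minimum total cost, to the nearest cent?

For a min-cost LP with two ≥-constraints, a basic feasible solution has at most two positive variables.
spinach only: max(1346/568, 17/4) = 4.25 servings → $3.19.
oats only: max(1346/144, 17/5) = 9.347 servings → $5.14.
spinach + oats with both tight: 1.891 servings and 1.887 servings → $2.46.
Cheapest feasible corner: $2.46.

$2.46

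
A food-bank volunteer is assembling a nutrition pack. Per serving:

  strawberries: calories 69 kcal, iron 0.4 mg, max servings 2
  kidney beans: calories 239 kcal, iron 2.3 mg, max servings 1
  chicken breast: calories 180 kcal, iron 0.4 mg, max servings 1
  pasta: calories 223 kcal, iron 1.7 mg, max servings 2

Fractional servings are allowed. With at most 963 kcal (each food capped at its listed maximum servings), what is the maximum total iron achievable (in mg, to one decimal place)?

Iron per kcal: kidney beans 0.009623, pasta 0.007623, strawberries 0.005797, chicken breast 0.002222.
Take 1 serving of kidney beans: uses 239 kcal, +2.3 mg iron (running total 2.3 mg).
Take 2 servings of pasta: uses 446 kcal, +3.4 mg iron (running total 5.7 mg).
Take 2 servings of strawberries: uses 138 kcal, +0.8 mg iron (running total 6.5 mg).
Take 0.7778 servings of chicken breast: uses 140 kcal, +0.3 mg iron (running total 6.8 mg).
Filling greedily by iron-per-kcal is optimal for one linear limit, giving 6.8 mg.

6.8 mg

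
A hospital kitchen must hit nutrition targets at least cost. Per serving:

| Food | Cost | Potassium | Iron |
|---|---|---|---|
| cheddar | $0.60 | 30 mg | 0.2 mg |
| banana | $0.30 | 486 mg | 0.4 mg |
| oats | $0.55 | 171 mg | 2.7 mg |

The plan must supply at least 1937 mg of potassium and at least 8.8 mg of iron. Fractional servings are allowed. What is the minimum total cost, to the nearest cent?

Minimising a linear cost over {potassium ≥ 1937, iron ≥ 8.8, servings ≥ 0} — the optimum is at a vertex, using one or two foods.
cheddar only: max(1937/30, 8.8/0.2) = 64.57 servings → $38.74.
banana only: max(1937/486, 8.8/0.4) = 22 servings → $6.60.
oats only: max(1937/171, 8.8/2.7) = 11.33 servings → $6.23.
cheddar + banana with both tight: 41.1 servings and 1.448 servings → $25.10.
cheddar + oats: intersection lies outside the first quadrant.
banana + oats with both tight: 2.995 servings and 2.816 servings → $2.45.
So the least-cost plan costs $2.45.

$2.45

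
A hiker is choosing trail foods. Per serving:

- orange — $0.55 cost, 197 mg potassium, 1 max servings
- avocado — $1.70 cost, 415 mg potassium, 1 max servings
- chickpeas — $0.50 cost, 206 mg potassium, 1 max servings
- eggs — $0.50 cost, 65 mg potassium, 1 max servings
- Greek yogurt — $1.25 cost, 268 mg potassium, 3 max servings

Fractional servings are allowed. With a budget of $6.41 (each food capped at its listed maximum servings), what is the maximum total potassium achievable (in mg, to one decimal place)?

Potassium per dollar: chickpeas 412, orange 358.2, avocado 244.1, Greek yogurt 214.4, eggs 130.
Take 1 serving of chickpeas: spends $0.50, +206.0 mg potassium (running total 206.0 mg).
Take 1 serving of orange: spends $0.55, +197.0 mg potassium (running total 403.0 mg).
Take 1 serving of avocado: spends $1.70, +415.0 mg potassium (running total 818.0 mg).
Take 2.928 servings of Greek yogurt: spends $3.66, +784.7 mg potassium (running total 1602.7 mg).
Filling greedily by potassium-per-dollar is optimal for one linear limit, giving 1602.7 mg.

1602.7 mg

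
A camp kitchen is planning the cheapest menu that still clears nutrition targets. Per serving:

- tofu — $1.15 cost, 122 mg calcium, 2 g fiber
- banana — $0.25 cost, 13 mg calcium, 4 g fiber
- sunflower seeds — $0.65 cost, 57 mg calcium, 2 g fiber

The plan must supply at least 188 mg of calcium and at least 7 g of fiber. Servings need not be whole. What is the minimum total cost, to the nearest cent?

This is a tiny linear program; its minimum lies at a vertex of the feasible set. List the vertices and price them.
tofu only: max(188/122, 7/2) = 3.5 servings → $4.03.
banana only: max(188/13, 7/4) = 14.46 servings → $3.62.
sunflower seeds only: max(188/57, 7/2) = 3.5 servings → $2.27.
tofu + banana with both tight: 1.431 servings and 1.035 servings → $1.90.
tofu + sunflower seeds with both targets exact would need a negative amount; discard.
banana + sunflower seeds with both tight: 0.1139 servings and 3.272 servings → $2.16.
Cheapest feasible corner: $1.90.

$1.90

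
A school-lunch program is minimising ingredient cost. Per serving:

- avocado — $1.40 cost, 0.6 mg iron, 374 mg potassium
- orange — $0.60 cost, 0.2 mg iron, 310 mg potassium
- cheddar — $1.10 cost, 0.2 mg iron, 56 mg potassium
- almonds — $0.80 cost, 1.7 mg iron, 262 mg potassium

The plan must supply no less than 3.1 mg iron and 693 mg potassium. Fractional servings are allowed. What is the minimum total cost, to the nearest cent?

$1.85

Two binding constraints pin down two serving amounts, so the optimal mix uses at most two foods. The candidates are each food alone (scaled to the tighter of iron/potassium) and each pair with both constraints tight.
avocado only: max(3.1/0.6, 693/374) = 5.167 servings → $7.23.
orange only: max(3.1/0.2, 693/310) = 15.5 servings → $9.30.
cheddar only: max(3.1/0.2, 693/56) = 15.5 servings → $17.05.
almonds only: max(3.1/1.7, 693/262) = 2.645 servings → $2.12.
avocado + orange: intersection lies outside the first quadrant.
avocado + cheddar: the both-tight solution has a negative serving — not a feasible corner.
avocado + almonds with both tight: 0.7645 servings and 1.554 servings → $2.31.
orange + cheddar: the both-tight solution has a negative serving — not a feasible corner.
orange + almonds with both tight: 0.771 servings and 1.733 servings → $1.85.
cheddar + almonds with both tight: 8.549 servings and 0.8178 servings → $10.06.
So the least-cost plan costs $1.85.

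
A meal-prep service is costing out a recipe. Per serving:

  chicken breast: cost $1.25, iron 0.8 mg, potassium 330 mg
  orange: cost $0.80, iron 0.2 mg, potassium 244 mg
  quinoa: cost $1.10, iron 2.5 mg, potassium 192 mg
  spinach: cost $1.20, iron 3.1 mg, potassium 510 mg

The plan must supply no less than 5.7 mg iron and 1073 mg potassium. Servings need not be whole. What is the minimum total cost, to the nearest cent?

For a min-cost LP with two ≥-constraints, a basic feasible solution has at most two positive variables.
chicken breast only: max(5.7/0.8, 1073/330) = 7.125 servings → $8.91.
orange only: max(5.7/0.2, 1073/244) = 28.5 servings → $22.80.
quinoa only: max(5.7/2.5, 1073/192) = 5.589 servings → $6.15.
spinach only: max(5.7/3.1, 1073/510) = 2.104 servings → $2.52.
chicken breast + orange: the both-tight solution has a negative serving — not a feasible corner.
chicken breast + quinoa with both tight: 2.365 servings and 1.523 servings → $4.63.
chicken breast + spinach with both tight: 0.6818 servings and 1.663 servings → $2.85.
orange + quinoa with both tight: 2.778 servings and 2.058 servings → $4.49.
orange + spinach with both tight: 0.6407 servings and 1.797 servings → $2.67.
quinoa + spinach with both targets exact would need a negative amount; discard.
The minimum over all feasible corners is $2.52.

$2.52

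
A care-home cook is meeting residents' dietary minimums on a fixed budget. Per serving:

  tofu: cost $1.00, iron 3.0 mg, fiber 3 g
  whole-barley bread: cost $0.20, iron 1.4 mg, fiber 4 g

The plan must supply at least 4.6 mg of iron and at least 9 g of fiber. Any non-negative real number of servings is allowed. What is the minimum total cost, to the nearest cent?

$0.66

Two binding constraints pin down two serving amounts, so the optimal mix uses at most two foods. The candidates are each food alone (scaled to the tighter of iron/fiber) and each pair with both constraints tight.
tofu only: max(4.6/3.0, 9/3) = 3 servings → $3.00.
whole-barley bread only: max(4.6/1.4, 9/4) = 3.286 servings → $0.66.
tofu + whole-barley bread with both tight: 0.7436 servings and 1.692 servings → $1.08.
So the least-cost plan costs $0.66.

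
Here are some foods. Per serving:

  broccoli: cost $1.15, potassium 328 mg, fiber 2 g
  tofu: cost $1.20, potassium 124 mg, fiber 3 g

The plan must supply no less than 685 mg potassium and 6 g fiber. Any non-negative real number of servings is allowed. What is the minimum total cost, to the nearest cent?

broccoli only: max(685/328, 6/2) = 3 servings → $3.45.
tofu only: max(685/124, 6/3) = 5.524 servings → $6.63.
broccoli + tofu with both tight: 1.781 servings and 0.8125 servings → $3.02.
The minimum over all feasible corners is $3.02.

$3.02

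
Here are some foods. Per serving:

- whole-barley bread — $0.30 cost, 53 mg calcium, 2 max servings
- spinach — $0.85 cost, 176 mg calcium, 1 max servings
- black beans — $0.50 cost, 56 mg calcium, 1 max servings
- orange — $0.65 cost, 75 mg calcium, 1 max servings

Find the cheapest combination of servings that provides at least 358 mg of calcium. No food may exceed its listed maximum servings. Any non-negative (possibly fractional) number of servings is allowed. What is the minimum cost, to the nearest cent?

Cost per mg of calcium: spinach $0.0048, whole-barley bread $0.0057, orange $0.0087, black beans $0.0089.
Take 1 serving of spinach: +176.0 mg calcium for $0.85 (total $0.85, still need 182.0 mg).
Take 2 servings of whole-barley bread: +106.0 mg calcium for $0.60 (total $1.45, still need 76.0 mg).
Take 1 serving of orange: +75.0 mg calcium for $0.65 (total $2.10, still need 1.0 mg).
Take 0.01786 servings of black beans: +1.0 mg calcium for $0.01 (total $2.11, still need 0.0 mg).
Greedy by cheapest-per-mg is optimal for a single linear constraint, so the minimum cost is $2.11.

$2.11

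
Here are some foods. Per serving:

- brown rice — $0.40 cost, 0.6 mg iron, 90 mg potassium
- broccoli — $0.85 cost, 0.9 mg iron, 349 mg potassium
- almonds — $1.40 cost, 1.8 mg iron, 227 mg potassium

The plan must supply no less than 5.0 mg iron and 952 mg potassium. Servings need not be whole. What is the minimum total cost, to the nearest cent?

$3.57

Two binding constraints pin down two serving amounts, so the optimal mix uses at most two foods. The candidates are each food alone (scaled to the tighter of iron/potassium) and each pair with both constraints tight.
brown rice only: max(5.0/0.6, 952/90) = 10.58 servings → $4.23.
broccoli only: max(5.0/0.9, 952/349) = 5.556 servings → $4.72.
almonds only: max(5.0/1.8, 952/227) = 4.194 servings → $5.87.
brown rice + broccoli with both tight: 6.917 servings and 0.9439 servings → $3.57.
brown rice + almonds: intersection lies outside the first quadrant.
broccoli + almonds with both tight: 1.365 servings and 2.095 servings → $4.09.
Cheapest feasible corner: $3.57.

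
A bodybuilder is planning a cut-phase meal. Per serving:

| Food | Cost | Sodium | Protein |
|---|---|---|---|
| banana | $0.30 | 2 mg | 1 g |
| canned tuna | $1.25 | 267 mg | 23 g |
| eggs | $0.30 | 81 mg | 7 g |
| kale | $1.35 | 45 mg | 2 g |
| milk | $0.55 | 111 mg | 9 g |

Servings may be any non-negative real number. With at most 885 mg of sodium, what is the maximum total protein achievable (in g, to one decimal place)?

442.5 g

Protein per mg sodium: banana 0.5, eggs 0.08642, canned tuna 0.08614, milk 0.08108, kale 0.04444.
With no serving limits, spend the whole sodium allowance on banana: 885 mg / 2 mg × 1 g = 442.5 g.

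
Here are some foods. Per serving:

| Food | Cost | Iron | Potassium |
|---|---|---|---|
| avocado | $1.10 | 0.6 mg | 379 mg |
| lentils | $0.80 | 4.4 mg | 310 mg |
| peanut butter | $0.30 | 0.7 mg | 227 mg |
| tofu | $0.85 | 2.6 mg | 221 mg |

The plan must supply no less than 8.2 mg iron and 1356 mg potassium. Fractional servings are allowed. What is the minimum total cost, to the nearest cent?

$2.25

This is a tiny linear program; its minimum lies at a vertex of the feasible set. List the vertices and price them.
avocado only: max(8.2/0.6, 1356/379) = 13.67 servings → $15.03.
lentils only: max(8.2/4.4, 1356/310) = 4.374 servings → $3.50.
peanut butter only: max(8.2/0.7, 1356/227) = 11.71 servings → $3.51.
tofu only: max(8.2/2.6, 1356/221) = 6.136 servings → $5.22.
avocado + lentils with both tight: 2.311 servings and 1.548 servings → $3.78.
avocado + peanut butter: the both-tight solution has a negative serving — not a feasible corner.
avocado + tofu with both tight: 2.009 servings and 2.69 servings → $4.50.
lentils + peanut butter with both tight: 1.167 servings and 4.38 servings → $2.25.
lentils + tofu: the both-tight solution has a negative serving — not a feasible corner.
peanut butter + tofu with both tight: 3.934 servings and 2.095 servings → $2.96.
The minimum over all feasible corners is $2.25.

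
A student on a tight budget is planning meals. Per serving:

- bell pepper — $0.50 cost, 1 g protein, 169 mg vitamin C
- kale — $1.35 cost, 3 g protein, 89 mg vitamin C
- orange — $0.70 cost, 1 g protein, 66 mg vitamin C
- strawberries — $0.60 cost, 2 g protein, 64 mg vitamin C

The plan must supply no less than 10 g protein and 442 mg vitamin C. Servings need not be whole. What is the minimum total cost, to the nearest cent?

$3.18

An LP optimum is at a vertex; with two nutrient constraints at most two foods are used. Check each candidate.
bell pepper only: max(10/1, 442/169) = 10 servings → $5.00.
kale only: max(10/3, 442/89) = 4.966 servings → $6.70.
orange only: max(10/1, 442/66) = 10 servings → $7.00.
strawberries only: max(10/2, 442/64) = 6.906 servings → $4.14.
bell pepper + kale with both tight: 1.043 servings and 2.986 servings → $4.55.
bell pepper + orange: the both-tight solution has a negative serving — not a feasible corner.
bell pepper + strawberries with both tight: 0.8905 servings and 4.555 servings → $3.18.
kale + orange with both tight: 2 servings and 4 servings → $5.50.
kale + strawberries: the both-tight solution has a negative serving — not a feasible corner.
orange + strawberries with both tight: 3.588 servings and 3.206 servings → $4.44.
So the least-cost plan costs $3.18.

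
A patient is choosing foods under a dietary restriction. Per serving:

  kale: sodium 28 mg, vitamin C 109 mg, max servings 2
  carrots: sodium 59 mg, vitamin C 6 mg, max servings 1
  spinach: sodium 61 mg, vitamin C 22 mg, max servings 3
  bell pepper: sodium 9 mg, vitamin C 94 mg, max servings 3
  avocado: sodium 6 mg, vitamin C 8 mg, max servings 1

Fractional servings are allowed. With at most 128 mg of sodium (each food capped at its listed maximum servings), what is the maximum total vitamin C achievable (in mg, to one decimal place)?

Vitamin C per mg sodium: bell pepper 10.44, kale 3.893, avocado 1.333, spinach 0.3607, carrots 0.1017.
Take 3 servings of bell pepper: uses 27 mg sodium, +282.0 mg vitamin C (running total 282.0 mg).
Take 2 servings of kale: uses 56 mg sodium, +218.0 mg vitamin C (running total 500.0 mg).
Take 1 serving of avocado: uses 6 mg sodium, +8.0 mg vitamin C (running total 508.0 mg).
Take 0.6393 servings of spinach: uses 39 mg sodium, +14.1 mg vitamin C (running total 522.1 mg).
Filling greedily by vitamin C-per-mg sodium is optimal for one linear limit, giving 522.1 mg.

522.1 mg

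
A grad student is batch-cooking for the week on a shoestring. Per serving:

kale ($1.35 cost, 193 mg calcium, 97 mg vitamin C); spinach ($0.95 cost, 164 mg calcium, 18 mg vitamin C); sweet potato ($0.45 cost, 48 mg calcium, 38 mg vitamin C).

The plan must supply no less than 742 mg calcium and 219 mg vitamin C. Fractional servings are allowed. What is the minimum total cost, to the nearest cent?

For a min-cost LP with two ≥-constraints, a basic feasible solution has at most two positive variables.
kale only: max(742/193, 219/97) = 3.845 servings → $5.19.
spinach only: max(742/164, 219/18) = 12.17 servings → $11.56.
sweet potato only: max(742/48, 219/38) = 15.46 servings → $6.96.
kale + spinach with both tight: 1.814 servings and 2.389 servings → $4.72.
kale + sweet potato with both targets exact would need a negative amount; discard.
spinach + sweet potato with both tight: 3.294 servings and 4.203 servings → $5.02.
The minimum over all feasible corners is $4.72.

$4.72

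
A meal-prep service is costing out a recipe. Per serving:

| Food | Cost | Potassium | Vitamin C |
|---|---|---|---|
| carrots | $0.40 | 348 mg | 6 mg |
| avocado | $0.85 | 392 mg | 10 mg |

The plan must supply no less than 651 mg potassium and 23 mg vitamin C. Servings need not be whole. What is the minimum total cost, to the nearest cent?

$1.53

An LP optimum is at a vertex; with two nutrient constraints at most two foods are used. Check each candidate.
carrots only: max(651/348, 23/6) = 3.833 servings → $1.53.
avocado only: max(651/392, 23/10) = 2.3 servings → $1.96.
carrots + avocado: the both-tight solution has a negative serving — not a feasible corner.
Cheapest feasible corner: $1.53.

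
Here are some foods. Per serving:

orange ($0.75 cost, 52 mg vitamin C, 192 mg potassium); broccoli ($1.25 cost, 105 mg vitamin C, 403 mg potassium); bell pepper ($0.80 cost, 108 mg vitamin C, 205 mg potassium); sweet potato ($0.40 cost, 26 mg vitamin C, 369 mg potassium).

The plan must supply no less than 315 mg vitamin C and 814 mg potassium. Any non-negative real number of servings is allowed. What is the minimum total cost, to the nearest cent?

For a min-cost LP with two ≥-constraints, a basic feasible solution has at most two positive variables.
orange only: max(315/52, 814/192) = 6.058 servings → $4.54.
broccoli only: max(315/105, 814/403) = 3 servings → $3.75.
bell pepper only: max(315/108, 814/205) = 3.971 servings → $3.18.
sweet potato only: max(315/26, 814/369) = 12.12 servings → $4.85.
orange + broccoli with both targets exact would need a negative amount; discard.
orange + bell pepper with both tight: 2.316 servings and 1.802 servings → $3.18.
orange + sweet potato with both targets exact would need a negative amount; discard.
broccoli + bell pepper with both tight: 1.061 servings and 1.885 servings → $2.83.
broccoli + sweet potato: intersection lies outside the first quadrant.
bell pepper + sweet potato with both tight: 2.754 servings and 0.676 servings → $2.47.
So the least-cost plan costs $2.47.

$2.47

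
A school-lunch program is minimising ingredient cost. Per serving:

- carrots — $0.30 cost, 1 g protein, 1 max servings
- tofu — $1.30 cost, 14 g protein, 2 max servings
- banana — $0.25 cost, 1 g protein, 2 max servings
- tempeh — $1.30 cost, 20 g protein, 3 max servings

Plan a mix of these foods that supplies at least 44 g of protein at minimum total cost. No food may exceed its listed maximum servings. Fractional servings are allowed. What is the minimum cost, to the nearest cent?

$2.86

Cost per g of protein: tempeh $0.0650, tofu $0.0929, banana $0.2500, carrots $0.3000.
Take 2.2 servings of tempeh: +44.0 g protein for $2.86 (total $2.86, still need 0.0 g).
Filling from the cheapest source first is optimal under one linear minimum: $2.86.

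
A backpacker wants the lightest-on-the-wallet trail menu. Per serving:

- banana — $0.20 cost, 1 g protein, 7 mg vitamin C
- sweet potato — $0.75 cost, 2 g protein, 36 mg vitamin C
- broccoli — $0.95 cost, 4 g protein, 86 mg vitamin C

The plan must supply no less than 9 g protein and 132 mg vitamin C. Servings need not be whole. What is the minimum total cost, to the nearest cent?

$1.98

Minimising a linear cost over {protein ≥ 9, vitamin C ≥ 132, servings ≥ 0} — the optimum is at a vertex, using one or two foods.
banana only: max(9/1, 132/7) = 18.86 servings → $3.77.
sweet potato only: max(9/2, 132/36) = 4.5 servings → $3.38.
broccoli only: max(9/4, 132/86) = 2.25 servings → $2.14.
banana + sweet potato with both tight: 2.727 servings and 3.136 servings → $2.90.
banana + broccoli with both tight: 4.241 servings and 1.19 servings → $1.98.
sweet potato + broccoli with both targets exact would need a negative amount; discard.
The minimum over all feasible corners is $1.98.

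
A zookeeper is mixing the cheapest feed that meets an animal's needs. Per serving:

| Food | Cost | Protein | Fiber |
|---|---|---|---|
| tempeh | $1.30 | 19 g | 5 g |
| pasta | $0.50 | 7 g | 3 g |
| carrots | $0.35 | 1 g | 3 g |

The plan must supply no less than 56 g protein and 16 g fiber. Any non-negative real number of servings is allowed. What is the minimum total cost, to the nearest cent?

For a min-cost LP with two ≥-constraints, a basic feasible solution has at most two positive variables.
tempeh only: max(56/19, 16/5) = 3.2 servings → $4.16.
pasta only: max(56/7, 16/3) = 8 servings → $4.00.
carrots only: max(56/1, 16/3) = 56 servings → $19.60.
tempeh + pasta with both tight: 2.545 servings and 1.091 servings → $3.85.
tempeh + carrots with both tight: 2.923 servings and 0.4615 servings → $3.96.
pasta + carrots with both targets exact would need a negative amount; discard.
The minimum over all feasible corners is $3.85.

$3.85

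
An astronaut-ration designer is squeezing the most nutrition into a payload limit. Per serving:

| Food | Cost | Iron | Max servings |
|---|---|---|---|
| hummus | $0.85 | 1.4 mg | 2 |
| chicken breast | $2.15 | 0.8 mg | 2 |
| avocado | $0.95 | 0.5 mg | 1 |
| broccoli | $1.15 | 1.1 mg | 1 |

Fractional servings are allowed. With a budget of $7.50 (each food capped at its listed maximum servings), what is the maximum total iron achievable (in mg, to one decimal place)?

Iron per dollar: hummus 1.647, broccoli 0.9565, avocado 0.5263, chicken breast 0.3721.
Take 2 servings of hummus: spends $1.70, +2.8 mg iron (running total 2.8 mg).
Take 1 serving of broccoli: spends $1.15, +1.1 mg iron (running total 3.9 mg).
Take 1 serving of avocado: spends $0.95, +0.5 mg iron (running total 4.4 mg).
Take 1.721 servings of chicken breast: spends $3.70, +1.4 mg iron (running total 5.8 mg).
Filling greedily by iron-per-dollar is optimal for one linear limit, giving 5.8 mg.

5.8 mg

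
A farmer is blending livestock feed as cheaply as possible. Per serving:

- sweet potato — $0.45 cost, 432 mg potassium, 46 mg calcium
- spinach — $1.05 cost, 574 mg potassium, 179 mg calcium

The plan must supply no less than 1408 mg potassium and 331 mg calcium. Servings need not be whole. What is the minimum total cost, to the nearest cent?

Check every corner: each single food scaled to meet both minima, and each pair solved so both constraints bind.
sweet potato only: max(1408/432, 331/46) = 7.196 servings → $3.24.
spinach only: max(1408/574, 331/179) = 2.453 servings → $2.58.
sweet potato + spinach with both tight: 1.218 servings and 1.536 servings → $2.16.
Cheapest feasible corner: $2.16.

$2.16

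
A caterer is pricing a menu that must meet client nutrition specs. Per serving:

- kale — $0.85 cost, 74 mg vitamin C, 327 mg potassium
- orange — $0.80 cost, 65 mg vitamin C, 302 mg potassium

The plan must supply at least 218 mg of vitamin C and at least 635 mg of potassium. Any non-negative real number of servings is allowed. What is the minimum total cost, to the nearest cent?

$2.50

kale only: max(218/74, 635/327) = 2.946 servings → $2.50.
orange only: max(218/65, 635/302) = 3.354 servings → $2.68.
kale + orange with both targets exact would need a negative amount; discard.
The minimum over all feasible corners is $2.50.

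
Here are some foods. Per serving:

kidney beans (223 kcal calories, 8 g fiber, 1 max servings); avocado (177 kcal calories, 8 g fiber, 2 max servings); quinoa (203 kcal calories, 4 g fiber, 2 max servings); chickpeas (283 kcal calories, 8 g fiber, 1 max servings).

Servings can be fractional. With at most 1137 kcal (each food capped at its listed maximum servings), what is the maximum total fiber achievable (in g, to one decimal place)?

Fiber per kcal: avocado 0.0452, kidney beans 0.03587, chickpeas 0.02827, quinoa 0.0197.
Take 2 servings of avocado: uses 354 kcal, +16.0 g fiber (running total 16.0 g).
Take 1 serving of kidney beans: uses 223 kcal, +8.0 g fiber (running total 24.0 g).
Take 1 serving of chickpeas: uses 283 kcal, +8.0 g fiber (running total 32.0 g).
Take 1.365 servings of quinoa: uses 277 kcal, +5.5 g fiber (running total 37.5 g).
Greedy by best ratio exhausts the calories allowance optimally: 37.5 g.

37.5 g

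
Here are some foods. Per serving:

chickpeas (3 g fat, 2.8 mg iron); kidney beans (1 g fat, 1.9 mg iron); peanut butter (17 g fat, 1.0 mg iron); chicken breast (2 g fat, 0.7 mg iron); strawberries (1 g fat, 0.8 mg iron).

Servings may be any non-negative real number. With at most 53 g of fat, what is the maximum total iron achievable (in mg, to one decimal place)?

100.7 mg

Iron per g fat: kidney beans 1.9, chickpeas 0.9333, strawberries 0.8, chicken breast 0.35, peanut butter 0.05882.
With no serving limits, spend the whole fat allowance on kidney beans: 53 g / 1 g × 1.9 mg = 100.7 mg.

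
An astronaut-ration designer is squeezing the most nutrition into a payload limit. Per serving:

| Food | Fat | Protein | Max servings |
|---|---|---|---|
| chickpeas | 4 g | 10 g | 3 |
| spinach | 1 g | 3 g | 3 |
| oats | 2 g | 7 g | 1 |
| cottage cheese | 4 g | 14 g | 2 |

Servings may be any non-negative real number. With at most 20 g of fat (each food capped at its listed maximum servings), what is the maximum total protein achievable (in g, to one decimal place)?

61.5 g

Protein per g fat: oats 3.5, cottage cheese 3.5, spinach 3, chickpeas 2.5.
Take 1 serving of oats: uses 2 g fat, +7.0 g protein (running total 7.0 g).
Take 2 servings of cottage cheese: uses 8 g fat, +28.0 g protein (running total 35.0 g).
Take 3 servings of spinach: uses 3 g fat, +9.0 g protein (running total 44.0 g).
Take 1.75 servings of chickpeas: uses 7 g fat, +17.5 g protein (running total 61.5 g).
Greedy by best ratio exhausts the fat allowance optimally: 61.5 g.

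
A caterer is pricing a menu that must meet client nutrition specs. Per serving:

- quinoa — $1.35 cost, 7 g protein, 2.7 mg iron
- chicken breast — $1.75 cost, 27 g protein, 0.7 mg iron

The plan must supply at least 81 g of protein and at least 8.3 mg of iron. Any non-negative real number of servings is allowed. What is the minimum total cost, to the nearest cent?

A basic optimal solution has at most two foods positive. Try each food alone and each pair with both targets met exactly.
quinoa only: max(81/7, 8.3/2.7) = 11.57 servings → $15.62.
chicken breast only: max(81/27, 8.3/0.7) = 11.86 servings → $20.75.
quinoa + chicken breast with both tight: 2.462 servings and 2.362 servings → $7.46.
The minimum over all feasible corners is $7.46.

$7.46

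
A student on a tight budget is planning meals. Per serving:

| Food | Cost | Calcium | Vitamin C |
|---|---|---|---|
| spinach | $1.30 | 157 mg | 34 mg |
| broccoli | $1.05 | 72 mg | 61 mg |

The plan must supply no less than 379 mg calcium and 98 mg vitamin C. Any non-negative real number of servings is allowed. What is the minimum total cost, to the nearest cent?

spinach only: max(379/157, 98/34) = 2.882 servings → $3.75.
broccoli only: max(379/72, 98/61) = 5.264 servings → $5.53.
spinach + broccoli with both tight: 2.253 servings and 0.3507 servings → $3.30.
So the least-cost plan costs $3.30.

$3.30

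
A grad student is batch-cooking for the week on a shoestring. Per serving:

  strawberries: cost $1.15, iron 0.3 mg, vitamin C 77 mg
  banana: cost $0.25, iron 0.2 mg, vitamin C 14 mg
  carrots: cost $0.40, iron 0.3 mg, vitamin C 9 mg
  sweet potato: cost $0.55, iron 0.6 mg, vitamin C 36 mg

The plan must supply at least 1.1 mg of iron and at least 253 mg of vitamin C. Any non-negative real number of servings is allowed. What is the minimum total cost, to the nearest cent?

Minimising a linear cost over {iron ≥ 1.1, vitamin C ≥ 253, servings ≥ 0} — the optimum is at a vertex, using one or two foods.
strawberries only: max(1.1/0.3, 253/77) = 3.667 servings → $4.22.
banana only: max(1.1/0.2, 253/14) = 18.07 servings → $4.52.
carrots only: max(1.1/0.3, 253/9) = 28.11 servings → $11.24.
sweet potato only: max(1.1/0.6, 253/36) = 7.028 servings → $3.87.
strawberries + banana with both tight: 3.143 servings and 0.7857 servings → $3.81.
strawberries + carrots with both tight: 3.235 servings and 0.4314 servings → $3.89.
strawberries + sweet potato with both tight: 3.169 servings and 0.2486 servings → $3.78.
banana + carrots: the both-tight solution has a negative serving — not a feasible corner.
banana + sweet potato with both targets exact would need a negative amount; discard.
carrots + sweet potato: intersection lies outside the first quadrant.
Cheapest feasible corner: $3.78.

$3.78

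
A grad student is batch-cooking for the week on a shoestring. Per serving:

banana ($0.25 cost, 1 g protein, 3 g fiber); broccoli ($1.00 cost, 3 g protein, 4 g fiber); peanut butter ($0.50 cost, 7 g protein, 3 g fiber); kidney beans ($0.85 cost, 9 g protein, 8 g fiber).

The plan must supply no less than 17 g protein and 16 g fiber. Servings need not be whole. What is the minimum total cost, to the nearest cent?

banana only: max(17/1, 16/3) = 17 servings → $4.25.
broccoli only: max(17/3, 16/4) = 5.667 servings → $5.67.
peanut butter only: max(17/7, 16/3) = 5.333 servings → $2.67.
kidney beans only: max(17/9, 16/8) = 2 servings → $1.70.
banana + broccoli: intersection lies outside the first quadrant.
banana + peanut butter with both tight: 3.389 servings and 1.944 servings → $1.82.
banana + kidney beans with both tight: 0.4211 servings and 1.842 servings → $1.67.
broccoli + peanut butter with both tight: 3.211 servings and 1.053 servings → $3.74.
broccoli + kidney beans with both tight: 0.6667 servings and 1.667 servings → $2.08.
peanut butter + kidney beans: the both-tight solution has a negative serving — not a feasible corner.
So the least-cost plan costs $1.67.

$1.67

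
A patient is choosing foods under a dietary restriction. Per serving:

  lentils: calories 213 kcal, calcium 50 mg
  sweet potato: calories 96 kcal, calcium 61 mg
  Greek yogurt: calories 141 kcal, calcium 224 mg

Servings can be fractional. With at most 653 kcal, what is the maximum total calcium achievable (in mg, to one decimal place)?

Calcium per kcal: Greek yogurt 1.589, sweet potato 0.6354, lentils 0.2347.
With no serving limits, spend the whole calories allowance on Greek yogurt: 653 kcal / 141 kcal × 224 mg = 1037.4 mg.

1037.4 mg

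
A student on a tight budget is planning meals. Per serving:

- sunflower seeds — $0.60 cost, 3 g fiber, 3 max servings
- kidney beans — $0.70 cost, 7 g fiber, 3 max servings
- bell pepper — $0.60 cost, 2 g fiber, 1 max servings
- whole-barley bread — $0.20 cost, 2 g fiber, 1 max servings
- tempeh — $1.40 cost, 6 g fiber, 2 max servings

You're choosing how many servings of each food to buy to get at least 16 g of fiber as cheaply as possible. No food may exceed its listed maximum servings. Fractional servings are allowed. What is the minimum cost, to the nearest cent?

Cost per g of fiber: kidney beans $0.1000, whole-barley bread $0.1000, sunflower seeds $0.2000, tempeh $0.2333, bell pepper $0.3000.
Take 2.286 servings of kidney beans: +16.0 g fiber for $1.60 (total $1.60, still need 0.0 g).
Filling from the cheapest source first is optimal under one linear minimum: $1.60.

$1.60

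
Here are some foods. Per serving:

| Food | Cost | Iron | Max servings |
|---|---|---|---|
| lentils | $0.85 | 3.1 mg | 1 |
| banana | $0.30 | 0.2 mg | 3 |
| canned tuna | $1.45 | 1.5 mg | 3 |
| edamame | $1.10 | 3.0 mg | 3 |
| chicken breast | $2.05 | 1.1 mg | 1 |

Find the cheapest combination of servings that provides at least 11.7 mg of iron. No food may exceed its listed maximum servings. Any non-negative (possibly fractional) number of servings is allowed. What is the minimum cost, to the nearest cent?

$4.00

Cost per mg of iron: lentils $0.2742, edamame $0.3667, canned tuna $0.9667, banana $1.5000, chicken breast $1.8636.
Take 1 serving of lentils: +3.1 mg iron for $0.85 (total $0.85, still need 8.6 mg).
Take 2.867 servings of edamame: +8.6 mg iron for $3.15 (total $4.00, still need 0.0 mg).
Filling from the cheapest source first is optimal under one linear minimum: $4.00.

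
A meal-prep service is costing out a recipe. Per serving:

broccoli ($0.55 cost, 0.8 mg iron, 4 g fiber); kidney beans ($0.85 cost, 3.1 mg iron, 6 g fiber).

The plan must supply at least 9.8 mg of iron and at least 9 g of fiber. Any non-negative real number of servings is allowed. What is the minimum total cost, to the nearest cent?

Check every corner: each single food scaled to meet both minima, and each pair solved so both constraints bind.
broccoli only: max(9.8/0.8, 9/4) = 12.25 servings → $6.74.
kidney beans only: max(9.8/3.1, 9/6) = 3.161 servings → $2.69.
broccoli + kidney beans: the both-tight solution has a negative serving — not a feasible corner.
So the least-cost plan costs $2.69.

$2.69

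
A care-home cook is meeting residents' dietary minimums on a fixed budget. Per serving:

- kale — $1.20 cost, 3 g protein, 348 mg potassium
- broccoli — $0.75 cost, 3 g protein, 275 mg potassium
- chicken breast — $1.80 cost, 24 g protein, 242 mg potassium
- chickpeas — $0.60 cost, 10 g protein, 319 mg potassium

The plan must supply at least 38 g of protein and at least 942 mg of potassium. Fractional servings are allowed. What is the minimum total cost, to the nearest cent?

The cheapest plan sits at a corner of the feasible region — with two constraints it uses at most two foods.
kale only: max(38/3, 942/348) = 12.67 servings → $15.20.
broccoli only: max(38/3, 942/275) = 12.67 servings → $9.50.
chicken breast only: max(38/24, 942/242) = 3.893 servings → $7.01.
chickpeas only: max(38/10, 942/319) = 3.8 servings → $2.28.
kale + broccoli: intersection lies outside the first quadrant.
kale + chicken breast with both tight: 1.759 servings and 1.363 servings → $4.56.
kale + chickpeas with both targets exact would need a negative amount; discard.
broccoli + chicken breast with both tight: 2.283 servings and 1.298 servings → $4.05.
broccoli + chickpeas: the both-tight solution has a negative serving — not a feasible corner.
chicken breast + chickpeas with both tight: 0.516 servings and 2.561 servings → $2.47.
So the least-cost plan costs $2.28.

$2.28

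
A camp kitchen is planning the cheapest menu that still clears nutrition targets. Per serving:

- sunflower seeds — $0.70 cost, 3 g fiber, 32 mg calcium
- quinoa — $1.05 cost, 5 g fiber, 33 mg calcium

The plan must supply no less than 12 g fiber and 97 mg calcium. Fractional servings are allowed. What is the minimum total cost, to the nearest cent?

Check every corner: each single food scaled to meet both minima, and each pair solved so both constraints bind.
sunflower seeds only: max(12/3, 97/32) = 4 servings → $2.80.
quinoa only: max(12/5, 97/33) = 2.939 servings → $3.09.
sunflower seeds + quinoa with both tight: 1.459 servings and 1.525 servings → $2.62.
So the least-cost plan costs $2.62.

$2.62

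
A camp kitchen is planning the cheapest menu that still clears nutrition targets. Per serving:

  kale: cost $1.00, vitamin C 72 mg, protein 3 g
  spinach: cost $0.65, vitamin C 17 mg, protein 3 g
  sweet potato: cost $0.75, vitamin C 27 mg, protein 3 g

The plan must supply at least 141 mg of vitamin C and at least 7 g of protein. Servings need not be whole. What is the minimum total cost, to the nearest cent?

An LP optimum is at a vertex; with two nutrient constraints at most two foods are used. Check each candidate.
kale only: max(141/72, 7/3) = 2.333 servings → $2.33.
spinach only: max(141/17, 7/3) = 8.294 servings → $5.39.
sweet potato only: max(141/27, 7/3) = 5.222 servings → $3.92.
kale + spinach with both tight: 1.842 servings and 0.4909 servings → $2.16.
kale + sweet potato with both tight: 1.733 servings and 0.6 servings → $2.18.
spinach + sweet potato: the both-tight solution has a negative serving — not a feasible corner.
Cheapest feasible corner: $2.16.

$2.16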